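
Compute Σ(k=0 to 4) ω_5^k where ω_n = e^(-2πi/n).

Sum of all nth roots of unity equals 0 for n > 1 (geometric series with r ≠ 1).

0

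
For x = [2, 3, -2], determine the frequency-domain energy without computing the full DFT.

Parseval: Σ|x[n]|² = (1/N)Σ|X[k]|², so Σ|X[k]|² = N·Σ|x[n]|² = 3·17.0000

Σ|X[k]|² = N·Σ|x[n]|² = 3·17.0000 = 51.0000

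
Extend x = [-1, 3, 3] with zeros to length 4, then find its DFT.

Original 3-point DFT: [5, -4, -4]
Zero-padded 4-point DFT provides frequency interpolation.

DFT_4([x, 0, ...]) = [5, -4-3i, -1, -4+3i]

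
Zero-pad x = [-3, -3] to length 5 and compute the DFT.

Original 2-point DFT: [-6, 0]
Zero-padded 5-point DFT provides frequency interpolation.

DFT_5([x, 0, ...]) = [-6, -3.9271+2.8532i, -0.5729+1.7634i, -0.5729-1.7634i, -3.9271-2.8532i]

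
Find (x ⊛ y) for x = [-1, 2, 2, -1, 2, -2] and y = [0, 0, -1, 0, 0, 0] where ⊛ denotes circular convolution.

(x ⊛ y)[n] = Σ(m=0 to 5) x[m] · y[(n-m) mod 6]

Computing each output sample:
(x ⊛ y)[0] = -2
(x ⊛ y)[1] = 2
(x ⊛ y)[2] = 1
(x ⊛ y)[3] = -2
(x ⊛ y)[4] = -2
(x ⊛ y)[5] = 1

x ⊛ y = [-2, 2, 1, -2, -2, 1]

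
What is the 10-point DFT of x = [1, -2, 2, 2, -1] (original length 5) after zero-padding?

Original 5-point DFT: [2, -3.1631+0.9511i, 4.6631+0.5878i, 4.6631-0.5878i, -3.1631-0.9511i]
Zero-padded 10-point DFT provides frequency interpolation.

DFT_10([x, 0, ...]) = [2, 0.1910-2.0409i, -3.1631+0.9511i, 1.3090+5.2043i, 4.6631+0.5878i, 2, 4.6631-0.5878i, 1.3090-5.2043i, -3.1631-0.9511i, 0.1910+2.0409i]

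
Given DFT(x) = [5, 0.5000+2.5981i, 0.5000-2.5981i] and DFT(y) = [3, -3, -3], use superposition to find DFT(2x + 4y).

By linearity: DFT(2x + 4y) = 2·DFT(x) + 4·DFT(y)
= 2·[5, 0.5000+2.5981i, 0.5000-2.5981i] + 4·[3, -3, -3]

Computing element-wise:
Z[0] = 2·(5) + 4·(3) = 22
Z[1] = 2·(0.5000+2.5981i) + 4·(-3) = -11.0000+5.1962i
Z[2] = 2·(0.5000-2.5981i) + 4·(-3) = -11.0000-5.1962i

DFT(2x + 4y) = 2·X + 4·Y = [22, -11.0000+5.1962i, -11.0000-5.1962i]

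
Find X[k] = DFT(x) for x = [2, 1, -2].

X[k] = Σ(n=0 to 2) x[n] · ω_3^(nk)
where ω_3 = e^(-2πi/3)

Computing each X[k]:
X[0] = 1
X[1] = 2.5000-2.5981i
X[2] = 2.5000+2.5981i

X = [1, 2.5000-2.5981i, 2.5000+2.5981i]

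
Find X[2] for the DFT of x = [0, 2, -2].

X[2] = Σ(n=0 to 2) x[n] · ω_3^(2n) where ω_3 = e^(-2πi/3)
= (0)·ω_3^0 + (2)·ω_3^2 + (-2)·ω_3^4

X[2] = 3.4641i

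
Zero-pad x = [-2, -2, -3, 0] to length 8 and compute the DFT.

Original 4-point DFT: [-7, 1+2i, -3, 1-2i]
Zero-padded 8-point DFT provides frequency interpolation.

DFT_8([x, 0, ...]) = [-7, -3.4142+4.4142i, 1+2i, -0.5858-1.5858i, -3, -0.5858+1.5858i, 1-2i, -3.4142-4.4142i]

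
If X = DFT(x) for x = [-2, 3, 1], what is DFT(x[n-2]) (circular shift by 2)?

Time shift by 2: X_shifted[k] = ω_3^(2k) · X[k]
Shifted x = [3, 1, -2]

DFT(x[n-2]) = [2, 3.5000-2.5981i, 3.5000+2.5981i]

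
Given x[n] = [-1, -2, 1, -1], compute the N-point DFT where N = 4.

X[k] = Σ(n=0 to 3) x[n] · ω_4^(nk)
where ω_4 = e^(-2πi/4)

Computing each X[k]:
X[0] = -3
X[1] = -2+1i
X[2] = 3
X[3] = -2-1i

X = [-3, -2+1i, 3, -2-1i]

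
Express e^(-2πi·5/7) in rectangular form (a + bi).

ω_7^5 = e^(-2πi·5/7)
= cos(-2π·5/7) + i·sin(-2π·5/7)
= cos(-10π/7) + i·sin(-10π/7)

ω_7^5 = cos(-10π/7) + i·sin(-10π/7) = -0.2225+0.9749i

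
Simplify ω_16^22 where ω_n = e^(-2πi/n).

Since ω_16^16 = 1, powers reduce modulo 16.
22 mod 16 = 6
So ω_16^22 = ω_16^6 = e^(-2πi·6/16)

ω_16^22 = ω_16^6 = -0.7071-0.7071i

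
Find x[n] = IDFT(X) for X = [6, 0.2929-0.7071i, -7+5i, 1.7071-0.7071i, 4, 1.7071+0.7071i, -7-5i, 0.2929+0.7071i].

x[n] = (1/8) Σ(k=0 to 7) X[k] · e^(2πikn/8)

Computing each x[n]:
x[0] = 0
x[1] = -1
x[2] = 3
x[3] = 2
x[4] = -1
x[5] = -1
x[6] = 3
x[7] = 1

x = [0, -1, 3, 2, -1, -1, 3, 1]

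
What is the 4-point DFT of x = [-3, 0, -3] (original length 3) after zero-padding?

Original 3-point DFT: [-6, -1.5000-2.5981i, -1.5000+2.5981i]
Zero-padded 4-point DFT provides frequency interpolation.

DFT_4([x, 0, ...]) = [-6, 0, -6, 0]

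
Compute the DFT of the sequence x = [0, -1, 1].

X[k] = Σ(n=0 to 2) x[n] · ω_3^(nk)
where ω_3 = e^(-2πi/3)

Computing each X[k]:
X[0] = 0
X[1] = 1.7321i
X[2] = -1.7321i

X = [0, 1.7321i, -1.7321i]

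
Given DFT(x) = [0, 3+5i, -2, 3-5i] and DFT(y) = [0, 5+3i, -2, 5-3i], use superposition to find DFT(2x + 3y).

By linearity: DFT(2x + 3y) = 2·DFT(x) + 3·DFT(y)
= 2·[0, 3+5i, -2, 3-5i] + 3·[0, 5+3i, -2, 5-3i]

Computing element-wise:
Z[0] = 2·(0) + 3·(0) = 0
Z[1] = 2·(3+5i) + 3·(5+3i) = 21+19i
Z[2] = 2·(-2) + 3·(-2) = -10
Z[3] = 2·(3-5i) + 3·(5-3i) = 21-19i

DFT(2x + 3y) = 2·X + 3·Y = [0, 21+19i, -10, 21-19i]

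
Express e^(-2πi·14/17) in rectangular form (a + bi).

ω_17^14 = e^(-2πi·14/17)
= cos(-2π·14/17) + i·sin(-2π·14/17)
= cos(-28π/17) + i·sin(-28π/17)

ω_17^14 = cos(-28π/17) + i·sin(-28π/17) = 0.4457+0.8952i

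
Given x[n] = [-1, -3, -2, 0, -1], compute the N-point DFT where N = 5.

X[k] = Σ(n=0 to 4) x[n] · ω_5^(nk)
where ω_5 = e^(-2πi/5)

Computing each X[k]:
X[0] = -7
X[1] = -0.6180+3.0777i
X[2] = 1.6180-0.7265i
X[3] = 1.6180+0.7265i
X[4] = -0.6180-3.0777i

X = [-7, -0.6180+3.0777i, 1.6180-0.7265i, 1.6180+0.7265i, -0.6180-3.0777i]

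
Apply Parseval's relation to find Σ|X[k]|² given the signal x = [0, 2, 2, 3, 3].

Parseval: Σ|x[n]|² = (1/N)Σ|X[k]|², so Σ|X[k]|² = N·Σ|x[n]|² = 5·26.0000

Σ|X[k]|² = N·Σ|x[n]|² = 5·26.0000 = 130.0000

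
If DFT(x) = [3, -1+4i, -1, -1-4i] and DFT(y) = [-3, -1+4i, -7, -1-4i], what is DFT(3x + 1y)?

By linearity: DFT(3x + 1y) = 3·DFT(x) + 1·DFT(y)
= 3·[3, -1+4i, -1, -1-4i] + 1·[-3, -1+4i, -7, -1-4i]

Computing element-wise:
Z[0] = 3·(3) + 1·(-3) = 6
Z[1] = 3·(-1+4i) + 1·(-1+4i) = -4+16i
Z[2] = 3·(-1) + 1·(-7) = -10
Z[3] = 3·(-1-4i) + 1·(-1-4i) = -4-16i

DFT(3x + 1y) = 3·X + 1·Y = [6, -4+16i, -10, -4-16i]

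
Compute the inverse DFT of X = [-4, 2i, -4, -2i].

x[n] = (1/4) Σ(k=0 to 3) X[k] · e^(2πikn/4)

Computing each x[n]:
x[0] = -2
x[1] = -1
x[2] = -2
x[3] = 1

x = [-2, -1, -2, 1]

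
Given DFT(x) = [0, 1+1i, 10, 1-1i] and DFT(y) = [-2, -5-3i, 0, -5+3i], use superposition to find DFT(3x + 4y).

By linearity: DFT(3x + 4y) = 3·DFT(x) + 4·DFT(y)
= 3·[0, 1+1i, 10, 1-1i] + 4·[-2, -5-3i, 0, -5+3i]

Computing element-wise:
Z[0] = 3·(0) + 4·(-2) = -8
Z[1] = 3·(1+1i) + 4·(-5-3i) = -17-9i
Z[2] = 3·(10) + 4·(0) = 30
Z[3] = 3·(1-1i) + 4·(-5+3i) = -17+9i

DFT(3x + 4y) = 3·X + 4·Y = [-8, -17-9i, 30, -17+9i]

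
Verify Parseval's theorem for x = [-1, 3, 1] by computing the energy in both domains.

Time domain:
Σ|x[n]|² = |-1|² + |3|² + |1|² = 11.0000

Frequency domain:
(1/3)Σ|X[k]|² = (1/3)(|3|² + |-3.0000-1.7321i|² + |-3.0000+1.7321i|²) = (1/3)·33.0000 = 11.0000

Both sides agree, confirming Parseval's theorem.

Σ|x[n]|² = (1/N)Σ|X[k]|² = 11.0000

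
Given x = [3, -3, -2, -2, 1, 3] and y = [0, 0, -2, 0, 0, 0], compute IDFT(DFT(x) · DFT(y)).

(x ⊛ y)[n] = Σ(m=0 to 5) x[m] · y[(n-m) mod 6]

Computing each output sample:
(x ⊛ y)[0] = -2
(x ⊛ y)[1] = -6
(x ⊛ y)[2] = -6
(x ⊛ y)[3] = 6
(x ⊛ y)[4] = 4
(x ⊛ y)[5] = 4

x ⊛ y = [-2, -6, -6, 6, 4, 4]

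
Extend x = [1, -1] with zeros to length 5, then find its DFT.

Original 2-point DFT: [0, 2]
Zero-padded 5-point DFT provides frequency interpolation.

DFT_5([x, 0, ...]) = [0, 0.6910+0.9511i, 1.8090+0.5878i, 1.8090-0.5878i, 0.6910-0.9511i]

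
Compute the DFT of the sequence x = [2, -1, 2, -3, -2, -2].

X[k] = Σ(n=0 to 5) x[n] · ω_6^(nk)
where ω_6 = e^(-2πi/6)

Computing each X[k]:
X[0] = -4
X[1] = 3.5000-4.3301i
X[2] = 0.5000+2.5981i
X[3] = 8
X[4] = 0.5000-2.5981i
X[5] = 3.5000+4.3301i

X = [-4, 3.5000-4.3301i, 0.5000+2.5981i, 8, 0.5000-2.5981i, 3.5000+4.3301i]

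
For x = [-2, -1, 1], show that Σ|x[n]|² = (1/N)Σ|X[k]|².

Time domain:
Σ|x[n]|² = |-2|² + |-1|² + |1|² = 6.0000

Frequency domain:
(1/3)Σ|X[k]|² = (1/3)(|-2|² + |-2.0000+1.7321i|² + |-2.0000-1.7321i|²) = (1/3)·18.0000 = 6.0000

Both sides agree, confirming Parseval's theorem.

Σ|x[n]|² = (1/N)Σ|X[k]|² = 6.0000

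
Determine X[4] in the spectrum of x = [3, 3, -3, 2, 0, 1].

X[4] = Σ(n=0 to 5) x[n] · ω_6^(4n) where ω_6 = e^(-2πi/6)
= (3)·ω_6^0 + (3)·ω_6^4 + (-3)·ω_6^8 + (2)·ω_6^12 + (0)·ω_6^16 + (1)·ω_6^20

X[4] = 4.5000+4.3301i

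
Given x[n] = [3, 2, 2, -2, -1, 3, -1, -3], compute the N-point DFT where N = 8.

X[k] = Σ(n=0 to 7) x[n] · ω_8^(nk)
where ω_8 = e^(-2πi/8)

Computing each X[k]:
X[0] = 3
X[1] = 2.5858-3.0000i
X[2] = 1-10i
X[3] = 5.4142+3.0000i
X[4] = 3
X[5] = 5.4142-3.0000i
X[6] = 1+10i
X[7] = 2.5858+3.0000i

X = [3, 2.5858-3.0000i, 1-10i, 5.4142+3.0000i, 3, 5.4142-3.0000i, 1+10i, 2.5858+3.0000i]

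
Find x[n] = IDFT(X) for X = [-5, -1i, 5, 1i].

x[n] = (1/4) Σ(k=0 to 3) X[k] · e^(2πikn/4)

Computing each x[n]:
x[0] = 0
x[1] = -2
x[2] = 0
x[3] = -3

x = [0, -2, 0, -3]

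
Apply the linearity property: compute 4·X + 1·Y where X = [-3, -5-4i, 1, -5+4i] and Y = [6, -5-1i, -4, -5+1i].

By linearity: DFT(4x + 1y) = 4·DFT(x) + 1·DFT(y)
= 4·[-3, -5-4i, 1, -5+4i] + 1·[6, -5-1i, -4, -5+1i]

Computing element-wise:
Z[0] = 4·(-3) + 1·(6) = -6
Z[1] = 4·(-5-4i) + 1·(-5-1i) = -25-17i
Z[2] = 4·(1) + 1·(-4) = 0
Z[3] = 4·(-5+4i) + 1·(-5+1i) = -25+17i

DFT(4x + 1y) = 4·X + 1·Y = [-6, -25-17i, 0, -25+17i]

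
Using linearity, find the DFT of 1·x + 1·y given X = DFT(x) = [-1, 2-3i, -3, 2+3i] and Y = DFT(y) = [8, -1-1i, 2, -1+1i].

By linearity: DFT(1x + 1y) = 1·DFT(x) + 1·DFT(y)
= 1·[-1, 2-3i, -3, 2+3i] + 1·[8, -1-1i, 2, -1+1i]

Computing element-wise:
Z[0] = 1·(-1) + 1·(8) = 7
Z[1] = 1·(2-3i) + 1·(-1-1i) = 1-4i
Z[2] = 1·(-3) + 1·(2) = -1
Z[3] = 1·(2+3i) + 1·(-1+1i) = 1+4i

DFT(1x + 1y) = 1·X + 1·Y = [7, 1-4i, -1, 1+4i]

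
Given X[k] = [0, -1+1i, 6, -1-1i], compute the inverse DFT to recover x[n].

x[n] = (1/4) Σ(k=0 to 3) X[k] · e^(2πikn/4)

Computing each x[n]:
x[0] = 1
x[1] = -2
x[2] = 2
x[3] = -1

x = [1, -2, 2, -1]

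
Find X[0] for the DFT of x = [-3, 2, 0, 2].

X[0] = Σ(n=0 to 3) x[n] · ω_4^0 = Σ x[n]
= (-3) + (2) + (0) + (2)

X[0] = 1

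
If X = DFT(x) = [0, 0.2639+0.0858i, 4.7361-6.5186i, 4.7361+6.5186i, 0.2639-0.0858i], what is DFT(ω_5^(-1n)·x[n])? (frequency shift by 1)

Modulation property: DFT(ω_5^(-1n)·x[n]) = X[(k-1) mod 5], so circularly shift X by 1 positions.

X[k-1] = [0.2639-0.0858i, 0, 0.2639+0.0858i, 4.7361-6.5186i, 4.7361+6.5186i]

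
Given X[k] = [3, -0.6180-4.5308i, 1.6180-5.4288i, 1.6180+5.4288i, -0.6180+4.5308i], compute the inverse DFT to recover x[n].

x[n] = (1/5) Σ(k=0 to 4) X[k] · e^(2πikn/5)

Computing each x[n]:
x[0] = 1
x[1] = 3
x[2] = 0
x[3] = 2
x[4] = -3

x = [1, 3, 0, 2, -3]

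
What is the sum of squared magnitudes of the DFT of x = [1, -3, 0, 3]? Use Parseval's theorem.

Parseval: Σ|x[n]|² = (1/N)Σ|X[k]|², so Σ|X[k]|² = N·Σ|x[n]|² = 4·19.0000

Σ|X[k]|² = N·Σ|x[n]|² = 4·19.0000 = 76.0000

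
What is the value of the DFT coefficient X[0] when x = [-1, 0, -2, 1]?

X[0] = Σ(n=0 to 3) x[n] · ω_4^0 = Σ x[n]
= (-1) + (0) + (-2) + (1)

X[0] = -2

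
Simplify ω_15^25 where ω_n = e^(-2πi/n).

Since ω_15^15 = 1, powers reduce modulo 15.
25 mod 15 = 10
So ω_15^25 = ω_15^10 = e^(-2πi·10/15)

ω_15^25 = ω_15^10 = -0.5000+0.8660i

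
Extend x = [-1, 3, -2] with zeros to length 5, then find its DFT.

Original 3-point DFT: [0, -1.5000-4.3301i, -1.5000+4.3301i]
Zero-padded 5-point DFT provides frequency interpolation.

DFT_5([x, 0, ...]) = [0, 1.5451-1.6776i, -4.0451-3.6655i, -4.0451+3.6655i, 1.5451+1.6776i]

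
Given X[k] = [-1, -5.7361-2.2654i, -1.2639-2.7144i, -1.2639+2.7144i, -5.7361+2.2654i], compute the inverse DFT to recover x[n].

x[n] = (1/5) Σ(k=0 to 4) X[k] · e^(2πikn/5)

Computing each x[n]:
x[0] = -3
x[1] = 1
x[2] = 1
x[3] = 2
x[4] = -2

x = [-3, 1, 1, 2, -2]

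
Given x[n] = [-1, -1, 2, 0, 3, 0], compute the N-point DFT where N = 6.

X[k] = Σ(n=0 to 5) x[n] · ω_6^(nk)
where ω_6 = e^(-2πi/6)

Computing each X[k]:
X[0] = 3
X[1] = -4.0000+1.7321i
X[2] = -3
X[3] = 5
X[4] = -3
X[5] = -4.0000-1.7321i

X = [3, -4.0000+1.7321i, -3, 5, -3, -4.0000-1.7321i]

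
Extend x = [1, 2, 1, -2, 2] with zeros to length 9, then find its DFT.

Original 5-point DFT: [4, 3.0451-1.7634i, -2.5451+2.8532i, -2.5451-2.8532i, 3.0451+1.7634i]
Zero-padded 9-point DFT provides frequency interpolation.

DFT_9([x, 0, ...]) = [4, 1.8264-1.2224i, 2.9397-2.7581i, -3.5000-2.5981i, 1.2340+3.6604i, 1.2340-3.6604i, -3.5000+2.5981i, 2.9397+2.7581i, 1.8264+1.2224i]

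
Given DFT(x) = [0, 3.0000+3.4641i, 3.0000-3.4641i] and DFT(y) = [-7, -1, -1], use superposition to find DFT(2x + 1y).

By linearity: DFT(2x + 1y) = 2·DFT(x) + 1·DFT(y)
= 2·[0, 3.0000+3.4641i, 3.0000-3.4641i] + 1·[-7, -1, -1]

Computing element-wise:
Z[0] = 2·(0) + 1·(-7) = -7
Z[1] = 2·(3.0000+3.4641i) + 1·(-1) = 5.0000+6.9282i
Z[2] = 2·(3.0000-3.4641i) + 1·(-1) = 5.0000-6.9282i

DFT(2x + 1y) = 2·X + 1·Y = [-7, 5.0000+6.9282i, 5.0000-6.9282i]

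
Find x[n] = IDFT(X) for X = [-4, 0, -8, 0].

x[n] = (1/4) Σ(k=0 to 3) X[k] · e^(2πikn/4)

Computing each x[n]:
x[0] = -3
x[1] = 1
x[2] = -3
x[3] = 1

x = [-3, 1, -3, 1]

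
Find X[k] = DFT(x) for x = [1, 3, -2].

X[k] = Σ(n=0 to 2) x[n] · ω_3^(nk)
where ω_3 = e^(-2πi/3)

Computing each X[k]:
X[0] = 2
X[1] = 0.5000-4.3301i
X[2] = 0.5000+4.3301i

X = [2, 0.5000-4.3301i, 0.5000+4.3301i]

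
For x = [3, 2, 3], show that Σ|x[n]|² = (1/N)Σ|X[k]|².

Time domain:
Σ|x[n]|² = |3|² + |2|² + |3|² = 22.0000

Frequency domain:
(1/3)Σ|X[k]|² = (1/3)(|8|² + |0.5000+0.8660i|² + |0.5000-0.8660i|²) = (1/3)·66.0000 = 22.0000

Both sides agree, confirming Parseval's theorem.

Σ|x[n]|² = (1/N)Σ|X[k]|² = 22.0000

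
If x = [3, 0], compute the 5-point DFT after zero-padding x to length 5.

Original 2-point DFT: [3, 3]
Zero-padded 5-point DFT provides frequency interpolation.

DFT_5([x, 0, ...]) = [3, 3, 3, 3, 3]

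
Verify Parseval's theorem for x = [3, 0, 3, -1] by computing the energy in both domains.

Time domain:
Σ|x[n]|² = |3|² + |0|² + |3|² + |-1|² = 19.0000

Frequency domain:
(1/4)Σ|X[k]|² = (1/4)(|5|² + |-1i|² + |7|² + |1i|²) = (1/4)·76.0000 = 19.0000

Both sides agree, confirming Parseval's theorem.

Σ|x[n]|² = (1/N)Σ|X[k]|² = 19.0000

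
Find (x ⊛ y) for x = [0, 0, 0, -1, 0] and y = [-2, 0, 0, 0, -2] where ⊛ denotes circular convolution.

(x ⊛ y)[n] = Σ(m=0 to 4) x[m] · y[(n-m) mod 5]

Computing each output sample:
(x ⊛ y)[0] = 0
(x ⊛ y)[1] = 0
(x ⊛ y)[2] = 2
(x ⊛ y)[3] = 2
(x ⊛ y)[4] = 0

x ⊛ y = [0, 0, 2, 2, 0]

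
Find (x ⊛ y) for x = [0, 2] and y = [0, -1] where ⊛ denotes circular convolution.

(x ⊛ y)[n] = Σ(m=0 to 1) x[m] · y[(n-m) mod 2]

Computing each output sample:
(x ⊛ y)[0] = -2
(x ⊛ y)[1] = 0

x ⊛ y = [-2, 0]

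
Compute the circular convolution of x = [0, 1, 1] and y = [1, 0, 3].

(x ⊛ y)[n] = Σ(m=0 to 2) x[m] · y[(n-m) mod 3]

Computing each output sample:
(x ⊛ y)[0] = 3
(x ⊛ y)[1] = 4
(x ⊛ y)[2] = 1

x ⊛ y = [3, 4, 1]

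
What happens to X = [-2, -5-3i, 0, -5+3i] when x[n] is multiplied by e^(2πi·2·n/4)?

Modulation property: DFT(ω_4^(-2n)·x[n]) = X[(k-2) mod 4], so circularly shift X by 2 positions.

X[k-2] = [0, -5+3i, -2, -5-3i]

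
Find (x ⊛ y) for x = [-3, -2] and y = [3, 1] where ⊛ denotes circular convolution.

(x ⊛ y)[n] = Σ(m=0 to 1) x[m] · y[(n-m) mod 2]

Computing each output sample:
(x ⊛ y)[0] = -11
(x ⊛ y)[1] = -9

x ⊛ y = [-11, -9]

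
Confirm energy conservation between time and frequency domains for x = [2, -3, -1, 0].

Time domain:
Σ|x[n]|² = |2|² + |-3|² + |-1|² + |0|² = 14.0000

Frequency domain:
(1/4)Σ|X[k]|² = (1/4)(|-2|² + |3+3i|² + |4|² + |3-3i|²) = (1/4)·56.0000 = 14.0000

Both sides agree, confirming Parseval's theorem.

Σ|x[n]|² = (1/N)Σ|X[k]|² = 14.0000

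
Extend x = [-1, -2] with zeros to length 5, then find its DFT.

Original 2-point DFT: [-3, 1]
Zero-padded 5-point DFT provides frequency interpolation.

DFT_5([x, 0, ...]) = [-3, -1.6180+1.9021i, 0.6180+1.1756i, 0.6180-1.1756i, -1.6180-1.9021i]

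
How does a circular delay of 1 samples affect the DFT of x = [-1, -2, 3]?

Time shift by 1: X_shifted[k] = ω_3^(1k) · X[k]
Shifted x = [3, -1, -2]

DFT(x[n-1]) = [0, 4.5000-0.8660i, 4.5000+0.8660i]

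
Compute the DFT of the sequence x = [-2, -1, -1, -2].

X[k] = Σ(n=0 to 3) x[n] · ω_4^(nk)
where ω_4 = e^(-2πi/4)

Computing each X[k]:
X[0] = -6
X[1] = -1-1i
X[2] = 0
X[3] = -1+1i

X = [-6, -1-1i, 0, -1+1i]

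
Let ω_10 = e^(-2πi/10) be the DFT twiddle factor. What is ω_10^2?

ω_10^2 = e^(-2πi·2/10)
= cos(-2π·2/10) + i·sin(-2π·2/10)
= cos(-4π/10) + i·sin(-4π/10)

ω_10^2 = cos(-4π/10) + i·sin(-4π/10) = 0.3090-0.9511i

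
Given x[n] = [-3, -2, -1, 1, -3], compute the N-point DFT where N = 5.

X[k] = Σ(n=0 to 4) x[n] · ω_5^(nk)
where ω_5 = e^(-2πi/5)

Computing each X[k]:
X[0] = -8
X[1] = -4.5451+0.2245i
X[2] = 1.0451-2.4899i
X[3] = 1.0451+2.4899i
X[4] = -4.5451-0.2245i

X = [-8, -4.5451+0.2245i, 1.0451-2.4899i, 1.0451+2.4899i, -4.5451-0.2245i]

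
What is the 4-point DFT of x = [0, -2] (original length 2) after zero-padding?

Original 2-point DFT: [-2, 2]
Zero-padded 4-point DFT provides frequency interpolation.

DFT_4([x, 0, ...]) = [-2, 2i, 2, -2i]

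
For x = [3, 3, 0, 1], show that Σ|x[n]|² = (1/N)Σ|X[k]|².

Time domain:
Σ|x[n]|² = |3|² + |3|² + |0|² + |1|² = 19.0000

Frequency domain:
(1/4)Σ|X[k]|² = (1/4)(|7|² + |3-2i|² + |-1|² + |3+2i|²) = (1/4)·76.0000 = 19.0000

Both sides agree, confirming Parseval's theorem.

Σ|x[n]|² = (1/N)Σ|X[k]|² = 19.0000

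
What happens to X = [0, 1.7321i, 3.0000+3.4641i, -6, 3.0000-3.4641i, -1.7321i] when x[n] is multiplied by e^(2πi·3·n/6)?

Modulation property: DFT(ω_6^(-3n)·x[n]) = X[(k-3) mod 6], so circularly shift X by 3 positions.

X[k-3] = [-6, 3.0000-3.4641i, -1.7321i, 0, 1.7321i, 3.0000+3.4641i]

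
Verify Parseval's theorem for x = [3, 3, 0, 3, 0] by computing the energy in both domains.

Time domain:
Σ|x[n]|² = |3|² + |3|² + |0|² + |3|² + |0|² = 27.0000

Frequency domain:
(1/5)Σ|X[k]|² = (1/5)(|9|² + |1.5000-1.0898i|² + |1.5000-4.6165i|² + |1.5000+4.6165i|² + |1.5000+1.0898i|²) = (1/5)·135.0000 = 27.0000

Both sides agree, confirming Parseval's theorem.

Σ|x[n]|² = (1/N)Σ|X[k]|² = 27.0000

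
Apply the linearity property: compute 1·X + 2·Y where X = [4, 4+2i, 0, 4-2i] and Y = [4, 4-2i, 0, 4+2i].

By linearity: DFT(1x + 2y) = 1·DFT(x) + 2·DFT(y)
= 1·[4, 4+2i, 0, 4-2i] + 2·[4, 4-2i, 0, 4+2i]

Computing element-wise:
Z[0] = 1·(4) + 2·(4) = 12
Z[1] = 1·(4+2i) + 2·(4-2i) = 12-2i
Z[2] = 1·(0) + 2·(0) = 0
Z[3] = 1·(4-2i) + 2·(4+2i) = 12+2i

DFT(1x + 2y) = 1·X + 2·Y = [12, 12-2i, 0, 12+2i]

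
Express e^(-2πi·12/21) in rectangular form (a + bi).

ω_21^12 = e^(-2πi·12/21)
= cos(-2π·12/21) + i·sin(-2π·12/21)
= cos(-24π/21) + i·sin(-24π/21)

ω_21^12 = cos(-24π/21) + i·sin(-24π/21) = -0.9010+0.4339i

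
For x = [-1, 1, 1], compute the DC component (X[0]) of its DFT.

X[0] = Σ(n=0 to 2) x[n] · ω_3^0 = Σ x[n]
= (-1) + (1) + (1)

X[0] = 1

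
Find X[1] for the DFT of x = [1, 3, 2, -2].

X[1] = Σ(n=0 to 3) x[n] · ω_4^(1n) where ω_4 = e^(-2πi/4)
= (1)·ω_4^0 + (3)·ω_4^1 + (2)·ω_4^2 + (-2)·ω_4^3

X[1] = -1-5i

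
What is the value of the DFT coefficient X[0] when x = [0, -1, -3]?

X[0] = Σ(n=0 to 2) x[n] · ω_3^0 = Σ x[n]
= (0) + (-1) + (-3)

X[0] = -4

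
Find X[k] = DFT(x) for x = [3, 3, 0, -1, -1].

X[k] = Σ(n=0 to 4) x[n] · ω_5^(nk)
where ω_5 = e^(-2πi/5)

Computing each X[k]:
X[0] = 4
X[1] = 4.4271-4.3920i
X[2] = 1.0729-1.4001i
X[3] = 1.0729+1.4001i
X[4] = 4.4271+4.3920i

X = [4, 4.4271-4.3920i, 1.0729-1.4001i, 1.0729+1.4001i, 4.4271+4.3920i]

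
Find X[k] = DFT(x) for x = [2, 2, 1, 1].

X[k] = Σ(n=0 to 3) x[n] · ω_4^(nk)
where ω_4 = e^(-2πi/4)

Computing each X[k]:
X[0] = 6
X[1] = 1-1i
X[2] = 0
X[3] = 1+1i

X = [6, 1-1i, 0, 1+1i]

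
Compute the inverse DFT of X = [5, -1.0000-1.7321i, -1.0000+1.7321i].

x[n] = (1/3) Σ(k=0 to 2) X[k] · e^(2πikn/3)

Computing each x[n]:
x[0] = 1
x[1] = 3
x[2] = 1

x = [1, 3, 1]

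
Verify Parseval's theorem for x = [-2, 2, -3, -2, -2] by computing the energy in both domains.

Time domain:
Σ|x[n]|² = |-2|² + |2|² + |-3|² + |-2|² + |-2|² = 25.0000

Frequency domain:
(1/5)Σ|X[k]|² = (1/5)(|-7|² + |2.0451-3.2164i|² + |-3.5451-3.3022i|² + |-3.5451+3.3022i|² + |2.0451+3.2164i|²) = (1/5)·125.0000 = 25.0000

Both sides agree, confirming Parseval's theorem.

Σ|x[n]|² = (1/N)Σ|X[k]|² = 25.0000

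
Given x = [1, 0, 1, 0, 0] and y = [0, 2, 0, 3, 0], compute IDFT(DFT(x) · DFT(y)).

(x ⊛ y)[n] = Σ(m=0 to 4) x[m] · y[(n-m) mod 5]

Computing each output sample:
(x ⊛ y)[0] = 3
(x ⊛ y)[1] = 2
(x ⊛ y)[2] = 0
(x ⊛ y)[3] = 5
(x ⊛ y)[4] = 0

x ⊛ y = [3, 2, 0, 5, 0]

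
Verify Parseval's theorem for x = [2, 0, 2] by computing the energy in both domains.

Time domain:
Σ|x[n]|² = |2|² + |0|² + |2|² = 8.0000

Frequency domain:
(1/3)Σ|X[k]|² = (1/3)(|4|² + |1.0000+1.7321i|² + |1.0000-1.7321i|²) = (1/3)·24.0000 = 8.0000

Both sides agree, confirming Parseval's theorem.

Σ|x[n]|² = (1/N)Σ|X[k]|² = 8.0000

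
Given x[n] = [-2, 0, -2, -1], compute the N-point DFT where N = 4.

X[k] = Σ(n=0 to 3) x[n] · ω_4^(nk)
where ω_4 = e^(-2πi/4)

Computing each X[k]:
X[0] = -5
X[1] = -1i
X[2] = -3
X[3] = 1i

X = [-5, -1i, -3, 1i]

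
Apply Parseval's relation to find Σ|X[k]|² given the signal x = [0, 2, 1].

Parseval: Σ|x[n]|² = (1/N)Σ|X[k]|², so Σ|X[k]|² = N·Σ|x[n]|² = 3·5.0000

Σ|X[k]|² = N·Σ|x[n]|² = 3·5.0000 = 15.0000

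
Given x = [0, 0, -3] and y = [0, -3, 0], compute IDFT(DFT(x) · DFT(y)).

(x ⊛ y)[n] = Σ(m=0 to 2) x[m] · y[(n-m) mod 3]

Computing each output sample:
(x ⊛ y)[0] = 9
(x ⊛ y)[1] = 0
(x ⊛ y)[2] = 0

x ⊛ y = [9, 0, 0]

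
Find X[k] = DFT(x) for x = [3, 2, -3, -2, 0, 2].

X[k] = Σ(n=0 to 5) x[n] · ω_6^(nk)
where ω_6 = e^(-2πi/6)

Computing each X[k]:
X[0] = 2
X[1] = 8.5000+2.5981i
X[2] = 0.5000-2.5981i
X[3] = -2
X[4] = 0.5000+2.5981i
X[5] = 8.5000-2.5981i

X = [2, 8.5000+2.5981i, 0.5000-2.5981i, -2, 0.5000+2.5981i, 8.5000-2.5981i]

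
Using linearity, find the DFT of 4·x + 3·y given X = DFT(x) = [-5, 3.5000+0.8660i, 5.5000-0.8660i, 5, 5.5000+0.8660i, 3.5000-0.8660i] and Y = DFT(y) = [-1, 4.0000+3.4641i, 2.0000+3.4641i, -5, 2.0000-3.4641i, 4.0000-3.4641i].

By linearity: DFT(4x + 3y) = 4·DFT(x) + 3·DFT(y)
= 4·[-5, 3.5000+0.8660i, 5.5000-0.8660i, 5, 5.5000+0.8660i, 3.5000-0.8660i] + 3·[-1, 4.0000+3.4641i, 2.0000+3.4641i, -5, 2.0000-3.4641i, 4.0000-3.4641i]

Computing element-wise:
Z[0] = 4·(-5) + 3·(-1) = -23
Z[1] = 4·(3.5000+0.8660i) + 3·(4.0000+3.4641i) = 26.0000+13.8563i
Z[2] = 4·(5.5000-0.8660i) + 3·(2.0000+3.4641i) = 28.0000+6.9283i
Z[3] = 4·(5) + 3·(-5) = 5
Z[4] = 4·(5.5000+0.8660i) + 3·(2.0000-3.4641i) = 28.0000-6.9283i
Z[5] = 4·(3.5000-0.8660i) + 3·(4.0000-3.4641i) = 26.0000-13.8563i

DFT(4x + 3y) = 4·X + 3·Y = [-23, 26.0000+13.8563i, 28.0000+6.9283i, 5, 28.0000-6.9283i, 26.0000-13.8563i]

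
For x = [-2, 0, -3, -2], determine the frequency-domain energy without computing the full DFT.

Parseval: Σ|x[n]|² = (1/N)Σ|X[k]|², so Σ|X[k]|² = N·Σ|x[n]|² = 4·17.0000

Σ|X[k]|² = N·Σ|x[n]|² = 4·17.0000 = 68.0000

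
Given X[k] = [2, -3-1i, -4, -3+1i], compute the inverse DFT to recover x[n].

x[n] = (1/4) Σ(k=0 to 3) X[k] · e^(2πikn/4)

Computing each x[n]:
x[0] = -2
x[1] = 2
x[2] = 1
x[3] = 1

x = [-2, 2, 1, 1]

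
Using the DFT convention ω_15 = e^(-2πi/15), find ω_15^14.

ω_15^14 = e^(-2πi·14/15)
= cos(-2π·14/15) + i·sin(-2π·14/15)
= cos(-28π/15) + i·sin(-28π/15)

ω_15^14 = cos(-28π/15) + i·sin(-28π/15) = 0.9135+0.4067i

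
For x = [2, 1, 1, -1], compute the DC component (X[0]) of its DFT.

X[0] = Σ(n=0 to 3) x[n] · ω_4^0 = Σ x[n]
= (2) + (1) + (1) + (-1)

X[0] = 3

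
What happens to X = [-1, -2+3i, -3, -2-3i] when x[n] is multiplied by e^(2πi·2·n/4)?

Modulation property: DFT(ω_4^(-2n)·x[n]) = X[(k-2) mod 4], so circularly shift X by 2 positions.

X[k-2] = [-3, -2-3i, -1, -2+3i]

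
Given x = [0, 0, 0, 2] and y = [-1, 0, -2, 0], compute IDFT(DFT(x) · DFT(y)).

(x ⊛ y)[n] = Σ(m=0 to 3) x[m] · y[(n-m) mod 4]

Computing each output sample:
(x ⊛ y)[0] = 0
(x ⊛ y)[1] = -4
(x ⊛ y)[2] = 0
(x ⊛ y)[3] = -2

x ⊛ y = [0, -4, 0, -2]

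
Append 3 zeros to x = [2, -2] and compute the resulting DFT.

Original 2-point DFT: [0, 4]
Zero-padded 5-point DFT provides frequency interpolation.

DFT_5([x, 0, ...]) = [0, 1.3820+1.9021i, 3.6180+1.1756i, 3.6180-1.1756i, 1.3820-1.9021i]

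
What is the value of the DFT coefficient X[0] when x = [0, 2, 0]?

X[0] = Σ(n=0 to 2) x[n] · ω_3^0 = Σ x[n]
= (0) + (2) + (0)

X[0] = 2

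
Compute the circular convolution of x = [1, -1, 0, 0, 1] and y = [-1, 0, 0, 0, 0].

(x ⊛ y)[n] = Σ(m=0 to 4) x[m] · y[(n-m) mod 5]

Computing each output sample:
(x ⊛ y)[0] = -1
(x ⊛ y)[1] = 1
(x ⊛ y)[2] = 0
(x ⊛ y)[3] = 0
(x ⊛ y)[4] = -1

x ⊛ y = [-1, 1, 0, 0, -1]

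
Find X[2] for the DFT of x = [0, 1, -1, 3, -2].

X[2] = Σ(n=0 to 4) x[n] · ω_5^(2n) where ω_5 = e^(-2πi/5)
= (0)·ω_5^0 + (1)·ω_5^2 + (-1)·ω_5^4 + (3)·ω_5^6 + (-2)·ω_5^8

X[2] = 1.4271-5.5676i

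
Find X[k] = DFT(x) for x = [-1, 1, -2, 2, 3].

X[k] = Σ(n=0 to 4) x[n] · ω_5^(nk)
where ω_5 = e^(-2πi/5)

Computing each X[k]:
X[0] = 3
X[1] = 0.2361+4.2533i
X[2] = -4.2361-2.6287i
X[3] = -4.2361+2.6287i
X[4] = 0.2361-4.2533i

X = [3, 0.2361+4.2533i, -4.2361-2.6287i, -4.2361+2.6287i, 0.2361-4.2533i]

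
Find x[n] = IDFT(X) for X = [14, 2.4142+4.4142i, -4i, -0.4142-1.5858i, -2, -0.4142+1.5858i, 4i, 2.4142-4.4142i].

x[n] = (1/8) Σ(k=0 to 7) X[k] · e^(2πikn/8)

Computing each x[n]:
x[0] = 2
x[1] = 3
x[2] = 0
x[3] = 0
x[4] = 1
x[5] = 3
x[6] = 3
x[7] = 2

x = [2, 3, 0, 0, 1, 3, 3, 2]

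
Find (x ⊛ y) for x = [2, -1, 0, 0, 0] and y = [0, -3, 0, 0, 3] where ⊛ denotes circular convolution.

(x ⊛ y)[n] = Σ(m=0 to 4) x[m] · y[(n-m) mod 5]

Computing each output sample:
(x ⊛ y)[0] = -3
(x ⊛ y)[1] = -6
(x ⊛ y)[2] = 3
(x ⊛ y)[3] = 0
(x ⊛ y)[4] = 6

x ⊛ y = [-3, -6, 3, 0, 6]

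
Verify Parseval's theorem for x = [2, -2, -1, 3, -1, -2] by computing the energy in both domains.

Time domain:
Σ|x[n]|² = |2|² + |-2|² + |-1|² + |3|² + |-1|² + |-2|² = 23.0000

Frequency domain:
(1/6)Σ|X[k]|² = (1/6)(|-1|² + |-2|² + |8|² + |1|² + |8|² + |-2|²) = (1/6)·138.0000 = 23.0000

Both sides agree, confirming Parseval's theorem.

Σ|x[n]|² = (1/N)Σ|X[k]|² = 23.0000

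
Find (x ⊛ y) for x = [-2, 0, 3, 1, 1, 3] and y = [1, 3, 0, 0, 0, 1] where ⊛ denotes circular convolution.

(x ⊛ y)[n] = Σ(m=0 to 5) x[m] · y[(n-m) mod 6]

Computing each output sample:
(x ⊛ y)[0] = 7
(x ⊛ y)[1] = -3
(x ⊛ y)[2] = 4
(x ⊛ y)[3] = 11
(x ⊛ y)[4] = 7
(x ⊛ y)[5] = 4

x ⊛ y = [7, -3, 4, 11, 7, 4]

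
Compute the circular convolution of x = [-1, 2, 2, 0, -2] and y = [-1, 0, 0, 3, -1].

(x ⊛ y)[n] = Σ(m=0 to 4) x[m] · y[(n-m) mod 5]

Computing each output sample:
(x ⊛ y)[0] = 5
(x ⊛ y)[1] = -4
(x ⊛ y)[2] = -8
(x ⊛ y)[3] = -1
(x ⊛ y)[4] = 9

x ⊛ y = [5, -4, -8, -1, 9]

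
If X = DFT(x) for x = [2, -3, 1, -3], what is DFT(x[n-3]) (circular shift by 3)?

Time shift by 3: X_shifted[k] = ω_4^(3k) · X[k]
Shifted x = [-3, 1, -3, 2]

DFT(x[n-3]) = [-3, 1i, -9, -1i]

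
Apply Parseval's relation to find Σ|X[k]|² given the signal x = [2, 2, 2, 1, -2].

Parseval: Σ|x[n]|² = (1/N)Σ|X[k]|², so Σ|X[k]|² = N·Σ|x[n]|² = 5·17.0000

Σ|X[k]|² = N·Σ|x[n]|² = 5·17.0000 = 85.0000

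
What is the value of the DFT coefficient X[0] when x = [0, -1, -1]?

X[0] = Σ(n=0 to 2) x[n] · ω_3^0 = Σ x[n]
= (0) + (-1) + (-1)

X[0] = -2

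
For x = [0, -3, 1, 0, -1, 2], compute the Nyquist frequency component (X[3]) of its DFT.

X[3] = Σ(n=0 to 5) x[n] · ω_6^(3n) where ω_6 = e^(-2πi/6)
= (0)·ω_6^0 + (-3)·ω_6^3 + (1)·ω_6^6 + (0)·ω_6^9 + (-1)·ω_6^12 + (2)·ω_6^15

X[3] = 1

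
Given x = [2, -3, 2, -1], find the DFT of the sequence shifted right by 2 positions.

Time shift by 2: X_shifted[k] = ω_4^(2k) · X[k]
Shifted x = [2, -1, 2, -3]

DFT(x[n-2]) = [0, -2i, 8, 2i]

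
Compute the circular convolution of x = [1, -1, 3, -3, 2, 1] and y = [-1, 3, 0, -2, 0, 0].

(x ⊛ y)[n] = Σ(m=0 to 5) x[m] · y[(n-m) mod 6]

Computing each output sample:
(x ⊛ y)[0] = 8
(x ⊛ y)[1] = 0
(x ⊛ y)[2] = -8
(x ⊛ y)[3] = 10
(x ⊛ y)[4] = -9
(x ⊛ y)[5] = -1

x ⊛ y = [8, 0, -8, 10, -9, -1]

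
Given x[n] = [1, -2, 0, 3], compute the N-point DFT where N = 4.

X[k] = Σ(n=0 to 3) x[n] · ω_4^(nk)
where ω_4 = e^(-2πi/4)

Computing each X[k]:
X[0] = 2
X[1] = 1+5i
X[2] = 0
X[3] = 1-5i

X = [2, 1+5i, 0, 1-5i]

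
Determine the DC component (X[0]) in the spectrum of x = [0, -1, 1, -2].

X[0] = Σ(n=0 to 3) x[n] · ω_4^0 = Σ x[n]
= (0) + (-1) + (1) + (-2)

X[0] = -2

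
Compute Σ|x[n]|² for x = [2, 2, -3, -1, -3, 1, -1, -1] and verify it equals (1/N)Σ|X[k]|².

Time domain:
Σ|x[n]|² = |2|² + |2|² + |-3|² + |-1|² + |-3|² + |1|² + |-1|² + |-1|² = 30.0000

Frequency domain:
(1/8)Σ|X[k]|² = (1/8)(|-4|² + |5.7071+1.2929i|² + |3-5i|² + |4.2929-2.7071i|² + |-6|² + |4.2929+2.7071i|² + |3+5i|² + |5.7071-1.2929i|²) = (1/8)·240.0000 = 30.0000

Both sides agree, confirming Parseval's theorem.

Σ|x[n]|² = (1/N)Σ|X[k]|² = 30.0000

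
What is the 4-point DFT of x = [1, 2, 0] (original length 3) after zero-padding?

Original 3-point DFT: [3, -1.7321i, 1.7321i]
Zero-padded 4-point DFT provides frequency interpolation.

DFT_4([x, 0, ...]) = [3, 1-2i, -1, 1+2i]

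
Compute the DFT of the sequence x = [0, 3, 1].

X[k] = Σ(n=0 to 2) x[n] · ω_3^(nk)
where ω_3 = e^(-2πi/3)

Computing each X[k]:
X[0] = 4
X[1] = -2.0000-1.7321i
X[2] = -2.0000+1.7321i

X = [4, -2.0000-1.7321i, -2.0000+1.7321i]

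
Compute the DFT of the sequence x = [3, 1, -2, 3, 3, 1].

X[k] = Σ(n=0 to 5) x[n] · ω_6^(nk)
where ω_6 = e^(-2πi/6)

Computing each X[k]:
X[0] = 9
X[1] = 0.5000+4.3301i
X[2] = 4.5000-4.3301i
X[3] = -1
X[4] = 4.5000+4.3301i
X[5] = 0.5000-4.3301i

X = [9, 0.5000+4.3301i, 4.5000-4.3301i, -1, 4.5000+4.3301i, 0.5000-4.3301i]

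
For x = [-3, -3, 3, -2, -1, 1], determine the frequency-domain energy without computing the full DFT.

Parseval: Σ|x[n]|² = (1/N)Σ|X[k]|², so Σ|X[k]|² = N·Σ|x[n]|² = 6·33.0000

Σ|X[k]|² = N·Σ|x[n]|² = 6·33.0000 = 198.0000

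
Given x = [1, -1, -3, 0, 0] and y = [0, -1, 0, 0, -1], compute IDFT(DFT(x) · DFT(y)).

(x ⊛ y)[n] = Σ(m=0 to 4) x[m] · y[(n-m) mod 5]

Computing each output sample:
(x ⊛ y)[0] = 1
(x ⊛ y)[1] = 2
(x ⊛ y)[2] = 1
(x ⊛ y)[3] = 3
(x ⊛ y)[4] = -1

x ⊛ y = [1, 2, 1, 3, -1]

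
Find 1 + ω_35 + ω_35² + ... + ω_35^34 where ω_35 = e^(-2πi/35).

Sum of all nth roots of unity equals 0 for n > 1 (geometric series with r ≠ 1).

0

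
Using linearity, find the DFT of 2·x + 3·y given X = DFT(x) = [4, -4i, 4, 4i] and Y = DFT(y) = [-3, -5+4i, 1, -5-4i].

By linearity: DFT(2x + 3y) = 2·DFT(x) + 3·DFT(y)
= 2·[4, -4i, 4, 4i] + 3·[-3, -5+4i, 1, -5-4i]

Computing element-wise:
Z[0] = 2·(4) + 3·(-3) = -1
Z[1] = 2·(-4i) + 3·(-5+4i) = -15+4i
Z[2] = 2·(4) + 3·(1) = 11
Z[3] = 2·(4i) + 3·(-5-4i) = -15-4i

DFT(2x + 3y) = 2·X + 3·Y = [-1, -15+4i, 11, -15-4i]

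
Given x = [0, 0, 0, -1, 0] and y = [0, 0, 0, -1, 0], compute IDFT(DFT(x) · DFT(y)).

(x ⊛ y)[n] = Σ(m=0 to 4) x[m] · y[(n-m) mod 5]

Computing each output sample:
(x ⊛ y)[0] = 0
(x ⊛ y)[1] = 1
(x ⊛ y)[2] = 0
(x ⊛ y)[3] = 0
(x ⊛ y)[4] = 0

x ⊛ y = [0, 1, 0, 0, 0]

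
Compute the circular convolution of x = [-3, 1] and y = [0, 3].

(x ⊛ y)[n] = Σ(m=0 to 1) x[m] · y[(n-m) mod 2]

Computing each output sample:
(x ⊛ y)[0] = 3
(x ⊛ y)[1] = -9

x ⊛ y = [3, -9]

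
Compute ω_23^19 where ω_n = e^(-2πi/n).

ω_23^19 = e^(-2πi·19/23)
= cos(-2π·19/23) + i·sin(-2π·19/23)
= cos(-38π/23) + i·sin(-38π/23)

ω_23^19 = cos(-38π/23) + i·sin(-38π/23) = 0.4601+0.8879i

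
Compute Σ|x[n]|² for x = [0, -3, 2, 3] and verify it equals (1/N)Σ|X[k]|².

Time domain:
Σ|x[n]|² = |0|² + |-3|² + |2|² + |3|² = 22.0000

Frequency domain:
(1/4)Σ|X[k]|² = (1/4)(|2|² + |-2+6i|² + |2|² + |-2-6i|²) = (1/4)·88.0000 = 22.0000

Both sides agree, confirming Parseval's theorem.

Σ|x[n]|² = (1/N)Σ|X[k]|² = 22.0000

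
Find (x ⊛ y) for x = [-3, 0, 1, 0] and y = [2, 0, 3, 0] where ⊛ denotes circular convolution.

(x ⊛ y)[n] = Σ(m=0 to 3) x[m] · y[(n-m) mod 4]

Computing each output sample:
(x ⊛ y)[0] = -3
(x ⊛ y)[1] = 0
(x ⊛ y)[2] = -7
(x ⊛ y)[3] = 0

x ⊛ y = [-3, 0, -7, 0]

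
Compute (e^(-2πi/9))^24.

Since ω_9^9 = 1, powers reduce modulo 9.
24 mod 9 = 6
So ω_9^24 = ω_9^6 = e^(-2πi·6/9)

ω_9^24 = ω_9^6 = -0.5000+0.8660i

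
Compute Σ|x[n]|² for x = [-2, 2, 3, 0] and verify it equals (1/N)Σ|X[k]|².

Time domain:
Σ|x[n]|² = |-2|² + |2|² + |3|² + |0|² = 17.0000

Frequency domain:
(1/4)Σ|X[k]|² = (1/4)(|3|² + |-5-2i|² + |-1|² + |-5+2i|²) = (1/4)·68.0000 = 17.0000

Both sides agree, confirming Parseval's theorem.

Σ|x[n]|² = (1/N)Σ|X[k]|² = 17.0000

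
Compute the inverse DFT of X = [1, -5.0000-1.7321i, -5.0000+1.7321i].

x[n] = (1/3) Σ(k=0 to 2) X[k] · e^(2πikn/3)

Computing each x[n]:
x[0] = -3
x[1] = 3
x[2] = 1

x = [-3, 3, 1]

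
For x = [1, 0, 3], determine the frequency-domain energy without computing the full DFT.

Parseval: Σ|x[n]|² = (1/N)Σ|X[k]|², so Σ|X[k]|² = N·Σ|x[n]|² = 3·10.0000

Σ|X[k]|² = N·Σ|x[n]|² = 3·10.0000 = 30.0000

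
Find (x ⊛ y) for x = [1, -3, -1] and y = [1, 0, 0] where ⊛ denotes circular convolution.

(x ⊛ y)[n] = Σ(m=0 to 2) x[m] · y[(n-m) mod 3]

Computing each output sample:
(x ⊛ y)[0] = 1
(x ⊛ y)[1] = -3
(x ⊛ y)[2] = -1

x ⊛ y = [1, -3, -1]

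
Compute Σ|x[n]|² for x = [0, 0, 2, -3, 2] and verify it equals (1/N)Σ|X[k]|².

Time domain:
Σ|x[n]|² = |0|² + |0|² + |2|² + |-3|² + |2|² = 17.0000

Frequency domain:
(1/5)Σ|X[k]|² = (1/5)(|1|² + |1.4271-1.0368i|² + |-1.9271+5.9309i|² + |-1.9271-5.9309i|² + |1.4271+1.0368i|²) = (1/5)·85.0000 = 17.0000

Both sides agree, confirming Parseval's theorem.

Σ|x[n]|² = (1/N)Σ|X[k]|² = 17.0000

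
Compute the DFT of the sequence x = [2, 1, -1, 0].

X[k] = Σ(n=0 to 3) x[n] · ω_4^(nk)
where ω_4 = e^(-2πi/4)

Computing each X[k]:
X[0] = 2
X[1] = 3-1i
X[2] = 0
X[3] = 3+1i

X = [2, 3-1i, 0, 3+1i]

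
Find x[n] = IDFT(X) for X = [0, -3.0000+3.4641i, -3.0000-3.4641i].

x[n] = (1/3) Σ(k=0 to 2) X[k] · e^(2πikn/3)

Computing each x[n]:
x[0] = -2
x[1] = -1
x[2] = 3

x = [-2, -1, 3]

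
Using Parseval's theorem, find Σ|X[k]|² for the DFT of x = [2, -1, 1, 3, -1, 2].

Parseval: Σ|x[n]|² = (1/N)Σ|X[k]|², so Σ|X[k]|² = N·Σ|x[n]|² = 6·20.0000

Σ|X[k]|² = N·Σ|x[n]|² = 6·20.0000 = 120.0000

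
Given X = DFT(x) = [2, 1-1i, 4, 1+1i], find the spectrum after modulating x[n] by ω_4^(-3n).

Modulation property: DFT(ω_4^(-3n)·x[n]) = X[(k-3) mod 4], so circularly shift X by 3 positions.

X[k-3] = [1-1i, 4, 1+1i, 2]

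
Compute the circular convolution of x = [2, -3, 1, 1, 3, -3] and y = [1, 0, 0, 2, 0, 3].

(x ⊛ y)[n] = Σ(m=0 to 5) x[m] · y[(n-m) mod 6]

Computing each output sample:
(x ⊛ y)[0] = -5
(x ⊛ y)[1] = 6
(x ⊛ y)[2] = -2
(x ⊛ y)[3] = 14
(x ⊛ y)[4] = -12
(x ⊛ y)[5] = 5

x ⊛ y = [-5, 6, -2, 14, -12, 5]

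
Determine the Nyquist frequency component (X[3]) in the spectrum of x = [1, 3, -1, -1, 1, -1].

X[3] = Σ(n=0 to 5) x[n] · ω_6^(3n) where ω_6 = e^(-2πi/6)
= (1)·ω_6^0 + (3)·ω_6^3 + (-1)·ω_6^6 + (-1)·ω_6^9 + (1)·ω_6^12 + (-1)·ω_6^15

X[3] = 0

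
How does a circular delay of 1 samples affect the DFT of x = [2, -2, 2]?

Time shift by 1: X_shifted[k] = ω_3^(1k) · X[k]
Shifted x = [2, 2, -2]

DFT(x[n-1]) = [2, 2.0000-3.4641i, 2.0000+3.4641i]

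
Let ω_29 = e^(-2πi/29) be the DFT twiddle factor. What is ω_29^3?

ω_29^3 = e^(-2πi·3/29)
= cos(-2π·3/29) + i·sin(-2π·3/29)
= cos(-6π/29) + i·sin(-6π/29)

ω_29^3 = cos(-6π/29) + i·sin(-6π/29) = 0.7961-0.6052i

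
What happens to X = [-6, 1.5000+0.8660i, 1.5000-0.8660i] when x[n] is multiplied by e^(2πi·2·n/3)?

Modulation property: DFT(ω_3^(-2n)·x[n]) = X[(k-2) mod 3], so circularly shift X by 2 positions.

X[k-2] = [1.5000+0.8660i, 1.5000-0.8660i, -6]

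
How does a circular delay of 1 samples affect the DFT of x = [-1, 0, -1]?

Time shift by 1: X_shifted[k] = ω_3^(1k) · X[k]
Shifted x = [-1, -1, 0]

DFT(x[n-1]) = [-2, -0.5000+0.8660i, -0.5000-0.8660i]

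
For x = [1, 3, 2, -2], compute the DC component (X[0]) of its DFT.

X[0] = Σ(n=0 to 3) x[n] · ω_4^0 = Σ x[n]
= (1) + (3) + (2) + (-2)

X[0] = 4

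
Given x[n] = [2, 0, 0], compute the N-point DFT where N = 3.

X[k] = Σ(n=0 to 2) x[n] · ω_3^(nk)
where ω_3 = e^(-2πi/3)

Computing each X[k]:
X[0] = 2
X[1] = 2
X[2] = 2

X = [2, 2, 2]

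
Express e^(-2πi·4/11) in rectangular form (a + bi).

ω_11^4 = e^(-2πi·4/11)
= cos(-2π·4/11) + i·sin(-2π·4/11)
= cos(-8π/11) + i·sin(-8π/11)

ω_11^4 = cos(-8π/11) + i·sin(-8π/11) = -0.6549-0.7557i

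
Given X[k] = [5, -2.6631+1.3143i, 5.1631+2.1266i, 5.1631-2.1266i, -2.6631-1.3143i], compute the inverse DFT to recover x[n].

x[n] = (1/5) Σ(k=0 to 4) X[k] · e^(2πikn/5)

Computing each x[n]:
x[0] = 2
x[1] = -2
x[2] = 3
x[3] = 2
x[4] = 0

x = [2, -2, 3, 2, 0]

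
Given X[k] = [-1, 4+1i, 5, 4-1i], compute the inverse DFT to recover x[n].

x[n] = (1/4) Σ(k=0 to 3) X[k] · e^(2πikn/4)

Computing each x[n]:
x[0] = 3
x[1] = -2
x[2] = -1
x[3] = -1

x = [3, -2, -1, -1]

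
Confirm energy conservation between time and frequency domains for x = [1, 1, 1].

Time domain:
Σ|x[n]|² = |1|² + |1|² + |1|² = 3.0000

Frequency domain:
(1/3)Σ|X[k]|² = (1/3)(|3|² + |0|² + |0|²) = (1/3)·9.0000 = 3.0000

Both sides agree, confirming Parseval's theorem.

Σ|x[n]|² = (1/N)Σ|X[k]|² = 3.0000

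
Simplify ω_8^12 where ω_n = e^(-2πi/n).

Since ω_8^8 = 1, powers reduce modulo 8.
12 mod 8 = 4
So ω_8^12 = ω_8^4 = e^(-2πi·4/8)

ω_8^12 = ω_8^4 = -1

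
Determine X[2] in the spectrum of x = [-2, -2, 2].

X[2] = Σ(n=0 to 2) x[n] · ω_3^(2n) where ω_3 = e^(-2πi/3)
= (-2)·ω_3^0 + (-2)·ω_3^2 + (2)·ω_3^4

X[2] = -2.0000-3.4641i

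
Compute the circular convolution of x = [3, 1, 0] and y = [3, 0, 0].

(x ⊛ y)[n] = Σ(m=0 to 2) x[m] · y[(n-m) mod 3]

Computing each output sample:
(x ⊛ y)[0] = 9
(x ⊛ y)[1] = 3
(x ⊛ y)[2] = 0

x ⊛ y = [9, 3, 0]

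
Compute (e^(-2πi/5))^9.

Since ω_5^5 = 1, powers reduce modulo 5.
9 mod 5 = 4
So ω_5^9 = ω_5^4 = e^(-2πi·4/5)

ω_5^9 = ω_5^4 = 0.3090+0.9511i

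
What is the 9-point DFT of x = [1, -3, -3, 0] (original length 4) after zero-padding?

Original 4-point DFT: [-5, 4+3i, 1, 4-3i]
Zero-padded 9-point DFT provides frequency interpolation.

DFT_9([x, 0, ...]) = [-5, -1.8191+4.8828i, 3.2981+3.9805i, 4, 1.5209-0.9023i, 1.5209+0.9023i, 4, 3.2981-3.9805i, -1.8191-4.8828i]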